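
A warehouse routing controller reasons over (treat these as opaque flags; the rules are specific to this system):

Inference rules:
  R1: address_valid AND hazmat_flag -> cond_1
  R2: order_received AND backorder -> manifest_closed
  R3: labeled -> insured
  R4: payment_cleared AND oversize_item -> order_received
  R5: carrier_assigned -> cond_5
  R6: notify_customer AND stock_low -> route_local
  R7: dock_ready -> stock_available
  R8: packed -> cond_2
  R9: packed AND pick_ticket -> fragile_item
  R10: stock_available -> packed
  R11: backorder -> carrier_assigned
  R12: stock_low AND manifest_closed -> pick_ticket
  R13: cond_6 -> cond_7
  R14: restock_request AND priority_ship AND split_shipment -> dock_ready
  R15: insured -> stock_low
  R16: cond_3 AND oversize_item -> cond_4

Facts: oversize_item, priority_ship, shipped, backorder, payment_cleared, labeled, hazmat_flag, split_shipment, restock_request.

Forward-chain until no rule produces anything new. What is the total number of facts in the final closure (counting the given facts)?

21

Round 1 fires R3, R4, R11, R14, giving insured, order_received, carrier_assigned, dock_ready.
Round 2 fires R2, R5, R7, R15, giving manifest_closed, cond_5, stock_available, stock_low.
Round 3 fires R10, R12, giving packed, pick_ticket.
Round 4 fires R8, R9, giving cond_2, fragile_item.
Closure: {backorder, carrier_assigned, cond_2, cond_5, dock_ready, fragile_item, hazmat_flag, insured, labeled, manifest_closed, order_received, oversize_item, packed, payment_cleared, pick_ticket, priority_ship, restock_request, shipped, split_shipment, stock_available, stock_low} — 21 facts.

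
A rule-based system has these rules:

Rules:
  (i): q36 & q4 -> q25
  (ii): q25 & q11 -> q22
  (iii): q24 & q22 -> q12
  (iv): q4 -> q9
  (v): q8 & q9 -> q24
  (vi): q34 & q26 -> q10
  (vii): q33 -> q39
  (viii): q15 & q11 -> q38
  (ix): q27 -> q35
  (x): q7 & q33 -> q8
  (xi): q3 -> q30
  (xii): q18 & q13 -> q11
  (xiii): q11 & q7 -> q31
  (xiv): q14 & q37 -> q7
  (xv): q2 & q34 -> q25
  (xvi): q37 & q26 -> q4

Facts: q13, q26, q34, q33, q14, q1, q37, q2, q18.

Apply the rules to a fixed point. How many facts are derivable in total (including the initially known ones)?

21

[1] (vi) [q34 & q26 -> q10]; (vii) [q33 -> q39]; (xii) [q18 & q13 -> q11]; (xiv) [q14 & q37 -> q7]; (xv) [q2 & q34 -> q25]; (xvi) [q37 & q26 -> q4]. ⇒ new: q10, q39, q11, q7, q25, q4.
[2] (ii) [q25 & q11 -> q22]; (iv) [q4 -> q9]; (x) [q7 & q33 -> q8]; (xiii) [q11 & q7 -> q31]. ⇒ new: q22, q9, q8, q31.
[3] (v) [q8 & q9 -> q24]. ⇒ new: q24.
[4] (iii) [q24 & q22 -> q12]. ⇒ new: q12.
Closure: {q1, q10, q11, q12, q13, q14, q18, q2, q22, q24, q25, q26, q31, q33, q34, q37, q39, q4, q7, q8, q9} — 21 facts.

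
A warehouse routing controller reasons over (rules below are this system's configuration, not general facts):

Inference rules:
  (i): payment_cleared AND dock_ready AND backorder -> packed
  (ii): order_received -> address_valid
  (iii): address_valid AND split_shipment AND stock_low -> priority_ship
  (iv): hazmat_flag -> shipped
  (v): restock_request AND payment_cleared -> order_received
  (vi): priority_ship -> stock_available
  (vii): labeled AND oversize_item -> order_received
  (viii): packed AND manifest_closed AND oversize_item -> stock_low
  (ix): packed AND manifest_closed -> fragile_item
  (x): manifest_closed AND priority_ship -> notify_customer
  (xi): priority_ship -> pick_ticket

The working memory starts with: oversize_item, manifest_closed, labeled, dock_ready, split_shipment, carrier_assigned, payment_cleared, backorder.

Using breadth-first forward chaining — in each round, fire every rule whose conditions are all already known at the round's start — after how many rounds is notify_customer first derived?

Round 1 fires (i), (vii), giving packed, order_received.
Round 2 fires (ii), (viii), (ix), giving address_valid, stock_low, fragile_item.
Round 3 fires (iii), giving priority_ship.
Round 4 fires (vi), (x), (xi), giving stock_available, notify_customer, pick_ticket.
notify_customer first appears in round 4.

4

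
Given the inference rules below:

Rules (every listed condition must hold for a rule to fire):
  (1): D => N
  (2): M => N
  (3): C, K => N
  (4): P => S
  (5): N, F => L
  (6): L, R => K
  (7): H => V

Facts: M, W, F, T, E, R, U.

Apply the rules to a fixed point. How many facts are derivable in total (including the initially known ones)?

10

[1] (2) [M => N]. ⇒ new: N.
[2] (5) [N, F => L]. ⇒ new: L.
[3] (6) [L, R => K]. ⇒ new: K.
Closure: {E, F, K, L, M, N, R, T, U, W} — 10 facts.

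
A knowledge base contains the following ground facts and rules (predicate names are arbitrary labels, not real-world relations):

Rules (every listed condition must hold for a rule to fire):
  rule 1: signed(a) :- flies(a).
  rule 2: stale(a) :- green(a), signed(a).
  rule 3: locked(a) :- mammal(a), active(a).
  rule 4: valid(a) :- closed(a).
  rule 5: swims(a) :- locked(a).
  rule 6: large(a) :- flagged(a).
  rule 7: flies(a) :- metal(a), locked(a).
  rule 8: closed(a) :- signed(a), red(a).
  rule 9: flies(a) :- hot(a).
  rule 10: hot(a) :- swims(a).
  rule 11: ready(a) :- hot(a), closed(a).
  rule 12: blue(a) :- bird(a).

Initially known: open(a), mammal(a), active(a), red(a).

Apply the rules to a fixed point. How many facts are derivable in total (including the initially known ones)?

Round 1: rule 3 [locked(a) :- mammal(a), active(a).]. New: locked(a).
Round 2: rule 5 [swims(a) :- locked(a).]. New: swims(a).
Round 3: rule 10 [hot(a) :- swims(a).]. New: hot(a).
Round 4: rule 9 [flies(a) :- hot(a).]. New: flies(a).
Round 5: rule 1 [signed(a) :- flies(a).]. New: signed(a).
Round 6: rule 8 [closed(a) :- signed(a), red(a).]. New: closed(a).
Round 7: rule 4 [valid(a) :- closed(a).]; rule 11 [ready(a) :- hot(a), closed(a).]. New: valid(a), ready(a).
Closure: {active(a), closed(a), flies(a), hot(a), locked(a), mammal(a), open(a), ready(a), red(a), signed(a), swims(a), valid(a)} — 12 facts.

12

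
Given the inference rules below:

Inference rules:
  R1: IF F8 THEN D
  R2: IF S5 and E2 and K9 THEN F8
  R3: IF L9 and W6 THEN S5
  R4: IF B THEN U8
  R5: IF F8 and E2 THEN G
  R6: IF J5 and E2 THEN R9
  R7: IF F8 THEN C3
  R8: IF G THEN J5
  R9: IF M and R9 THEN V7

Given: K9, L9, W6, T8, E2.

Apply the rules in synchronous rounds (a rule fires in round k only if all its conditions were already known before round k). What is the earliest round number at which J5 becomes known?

Round 1: R3 [IF L9 and W6 THEN S5]. Adds S5.
Round 2: R2 [IF S5 and E2 and K9 THEN F8]. Adds F8.
Round 3: R1 [IF F8 THEN D]; R5 [IF F8 and E2 THEN G]; R7 [IF F8 THEN C3]. Adds D, G, C3.
Round 4: R8 [IF G THEN J5]. Adds J5.
J5 first appears in round 4.

4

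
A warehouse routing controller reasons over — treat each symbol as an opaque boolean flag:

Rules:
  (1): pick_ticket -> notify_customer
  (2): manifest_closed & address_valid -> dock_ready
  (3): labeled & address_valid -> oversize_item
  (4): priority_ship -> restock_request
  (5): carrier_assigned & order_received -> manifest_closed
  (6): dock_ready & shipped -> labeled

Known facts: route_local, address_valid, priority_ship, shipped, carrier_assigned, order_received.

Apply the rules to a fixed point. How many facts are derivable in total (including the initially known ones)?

Round 1 — (4), (5), derive restock_request, manifest_closed.
Round 2 — (2), derive dock_ready.
Round 3 — (6), derive labeled.
Round 4 — (3), derive oversize_item.
Closure: {address_valid, carrier_assigned, dock_ready, labeled, manifest_closed, order_received, oversize_item, priority_ship, restock_request, route_local, shipped} — 11 facts.

11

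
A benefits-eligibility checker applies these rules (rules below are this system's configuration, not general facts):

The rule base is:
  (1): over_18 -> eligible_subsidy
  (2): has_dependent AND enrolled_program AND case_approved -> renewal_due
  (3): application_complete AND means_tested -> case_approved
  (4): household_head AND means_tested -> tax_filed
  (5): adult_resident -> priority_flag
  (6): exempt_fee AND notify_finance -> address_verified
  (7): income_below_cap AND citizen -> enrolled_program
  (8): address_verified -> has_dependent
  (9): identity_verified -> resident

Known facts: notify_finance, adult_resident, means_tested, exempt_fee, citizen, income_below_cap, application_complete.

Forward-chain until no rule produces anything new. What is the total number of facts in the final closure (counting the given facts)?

Round 1: (3) [application_complete AND means_tested -> case_approved]; (5) [adult_resident -> priority_flag]; (6) [exempt_fee AND notify_finance -> address_verified]; (7) [income_below_cap AND citizen -> enrolled_program]. Adds case_approved, priority_flag, address_verified, enrolled_program.
Round 2: (8) [address_verified -> has_dependent]. Adds has_dependent.
Round 3: (2) [has_dependent AND enrolled_program AND case_approved -> renewal_due]. Adds renewal_due.
Closure: {address_verified, adult_resident, application_complete, case_approved, citizen, enrolled_program, exempt_fee, has_dependent, income_below_cap, means_tested, notify_finance, priority_flag, renewal_due} — 13 facts.

13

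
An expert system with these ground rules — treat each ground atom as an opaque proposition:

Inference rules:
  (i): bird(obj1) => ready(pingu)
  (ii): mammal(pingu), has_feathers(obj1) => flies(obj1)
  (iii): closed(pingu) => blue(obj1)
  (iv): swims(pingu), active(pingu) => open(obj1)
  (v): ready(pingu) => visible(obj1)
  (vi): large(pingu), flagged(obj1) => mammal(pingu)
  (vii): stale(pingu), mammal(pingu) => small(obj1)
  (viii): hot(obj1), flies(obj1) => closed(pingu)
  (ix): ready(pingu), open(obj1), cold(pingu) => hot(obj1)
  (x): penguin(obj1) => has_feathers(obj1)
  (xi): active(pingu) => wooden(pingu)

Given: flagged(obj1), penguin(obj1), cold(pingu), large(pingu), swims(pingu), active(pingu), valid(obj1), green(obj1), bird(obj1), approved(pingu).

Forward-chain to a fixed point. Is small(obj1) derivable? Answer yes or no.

no

Round 1 — (i), (iv), (vi), (x), (xi), derive ready(pingu), open(obj1), mammal(pingu), has_feathers(obj1), wooden(pingu).
Round 2 — (ii), (v), (ix), derive flies(obj1), visible(obj1), hot(obj1).
Round 3 — (viii), derive closed(pingu).
Round 4 — (iii), derive blue(obj1).
Fixed point reached. small(obj1) is concluded only by (vii); (vii) needs stale(pingu) (never derived).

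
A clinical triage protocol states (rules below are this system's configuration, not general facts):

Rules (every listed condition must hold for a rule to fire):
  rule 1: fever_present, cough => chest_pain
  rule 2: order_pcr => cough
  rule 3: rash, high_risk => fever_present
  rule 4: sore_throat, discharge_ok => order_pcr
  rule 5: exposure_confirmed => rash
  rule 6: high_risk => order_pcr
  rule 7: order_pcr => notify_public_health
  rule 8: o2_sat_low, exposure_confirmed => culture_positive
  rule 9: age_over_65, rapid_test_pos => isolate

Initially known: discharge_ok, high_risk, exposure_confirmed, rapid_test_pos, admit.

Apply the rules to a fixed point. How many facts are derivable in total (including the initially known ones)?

11

[1] rule 5 [exposure_confirmed => rash]; rule 6 [high_risk => order_pcr]. ⇒ new: rash, order_pcr.
[2] rule 2 [order_pcr => cough]; rule 3 [rash, high_risk => fever_present]; rule 7 [order_pcr => notify_public_health]. ⇒ new: cough, fever_present, notify_public_health.
[3] rule 1 [fever_present, cough => chest_pain]. ⇒ new: chest_pain.
Closure: {admit, chest_pain, cough, discharge_ok, exposure_confirmed, fever_present, high_risk, notify_public_health, order_pcr, rapid_test_pos, rash} — 11 facts.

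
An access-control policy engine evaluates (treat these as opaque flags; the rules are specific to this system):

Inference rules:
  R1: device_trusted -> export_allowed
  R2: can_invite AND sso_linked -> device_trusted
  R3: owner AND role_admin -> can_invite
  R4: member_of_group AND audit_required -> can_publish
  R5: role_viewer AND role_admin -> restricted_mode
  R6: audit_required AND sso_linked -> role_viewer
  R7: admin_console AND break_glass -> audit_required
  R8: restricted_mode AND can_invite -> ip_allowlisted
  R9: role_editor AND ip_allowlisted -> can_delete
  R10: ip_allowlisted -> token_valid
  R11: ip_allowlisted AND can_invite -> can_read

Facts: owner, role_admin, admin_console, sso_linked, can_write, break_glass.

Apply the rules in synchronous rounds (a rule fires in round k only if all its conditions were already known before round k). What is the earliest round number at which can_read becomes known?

5

[1] R3 [owner AND role_admin -> can_invite]; R7 [admin_console AND break_glass -> audit_required]. ⇒ new: can_invite, audit_required.
[2] R2 [can_invite AND sso_linked -> device_trusted]; R6 [audit_required AND sso_linked -> role_viewer]. ⇒ new: device_trusted, role_viewer.
[3] R1 [device_trusted -> export_allowed]; R5 [role_viewer AND role_admin -> restricted_mode]. ⇒ new: export_allowed, restricted_mode.
[4] R8 [restricted_mode AND can_invite -> ip_allowlisted]. ⇒ new: ip_allowlisted.
[5] R10 [ip_allowlisted -> token_valid]; R11 [ip_allowlisted AND can_invite -> can_read]. ⇒ new: token_valid, can_read.
can_read first appears in round 5.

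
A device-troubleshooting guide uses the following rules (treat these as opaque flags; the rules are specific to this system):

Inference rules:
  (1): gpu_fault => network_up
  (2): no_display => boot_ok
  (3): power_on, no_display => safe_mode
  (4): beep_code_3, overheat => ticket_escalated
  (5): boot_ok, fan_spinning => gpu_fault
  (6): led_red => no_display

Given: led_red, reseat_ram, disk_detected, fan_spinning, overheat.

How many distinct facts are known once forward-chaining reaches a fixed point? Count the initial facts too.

9

Round 1 — (6), derive no_display.
Round 2 — (2), derive boot_ok.
Round 3 — (5), derive gpu_fault.
Round 4 — (1), derive network_up.
Closure: {boot_ok, disk_detected, fan_spinning, gpu_fault, led_red, network_up, no_display, overheat, reseat_ram} — 9 facts.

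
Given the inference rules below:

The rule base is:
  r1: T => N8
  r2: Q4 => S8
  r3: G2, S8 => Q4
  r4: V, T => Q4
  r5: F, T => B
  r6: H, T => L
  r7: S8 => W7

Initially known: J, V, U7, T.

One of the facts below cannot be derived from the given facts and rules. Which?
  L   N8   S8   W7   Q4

Round 1 fires r1, r4, giving N8, Q4.
Round 2 fires r2, giving S8.
Round 3 fires r7, giving W7.
Derived: W7 (round 3), N8 (round 1), Q4 (round 1), S8 (round 2). L never appears in any round.

L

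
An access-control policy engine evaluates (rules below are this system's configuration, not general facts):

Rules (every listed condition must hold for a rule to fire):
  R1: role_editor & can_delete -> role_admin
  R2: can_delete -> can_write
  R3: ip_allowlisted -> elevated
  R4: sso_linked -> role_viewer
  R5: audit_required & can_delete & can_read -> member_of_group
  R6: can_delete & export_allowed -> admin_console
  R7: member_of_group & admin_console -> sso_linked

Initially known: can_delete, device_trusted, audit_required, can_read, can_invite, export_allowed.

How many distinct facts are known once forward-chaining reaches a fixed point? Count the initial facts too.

11

[1] R2 [can_delete -> can_write]; R5 [audit_required & can_delete & can_read -> member_of_group]; R6 [can_delete & export_allowed -> admin_console]. ⇒ new: can_write, member_of_group, admin_console.
[2] R7 [member_of_group & admin_console -> sso_linked]. ⇒ new: sso_linked.
[3] R4 [sso_linked -> role_viewer]. ⇒ new: role_viewer.
Closure: {admin_console, audit_required, can_delete, can_invite, can_read, can_write, device_trusted, export_allowed, member_of_group, role_viewer, sso_linked} — 11 facts.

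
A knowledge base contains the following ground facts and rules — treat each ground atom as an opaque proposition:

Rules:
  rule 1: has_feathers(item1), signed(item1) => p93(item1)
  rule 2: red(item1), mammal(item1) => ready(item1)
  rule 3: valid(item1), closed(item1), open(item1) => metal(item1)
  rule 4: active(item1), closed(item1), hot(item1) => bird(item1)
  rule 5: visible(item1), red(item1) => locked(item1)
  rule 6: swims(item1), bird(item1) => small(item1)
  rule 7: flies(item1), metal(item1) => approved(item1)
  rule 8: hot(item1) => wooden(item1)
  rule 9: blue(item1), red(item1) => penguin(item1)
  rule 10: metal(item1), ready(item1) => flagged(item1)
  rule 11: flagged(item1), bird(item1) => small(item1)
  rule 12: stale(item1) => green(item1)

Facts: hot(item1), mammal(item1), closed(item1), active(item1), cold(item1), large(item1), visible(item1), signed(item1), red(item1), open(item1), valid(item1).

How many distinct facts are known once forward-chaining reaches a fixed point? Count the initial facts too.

Round 1: rule 2 [red(item1), mammal(item1) => ready(item1)]; rule 3 [valid(item1), closed(item1), open(item1) => metal(item1)]; rule 4 [active(item1), closed(item1), hot(item1) => bird(item1)]; rule 5 [visible(item1), red(item1) => locked(item1)]; rule 8 [hot(item1) => wooden(item1)]. New: ready(item1), metal(item1), bird(item1), locked(item1), wooden(item1).
Round 2: rule 10 [metal(item1), ready(item1) => flagged(item1)]. New: flagged(item1).
Round 3: rule 11 [flagged(item1), bird(item1) => small(item1)]. New: small(item1).
Closure: {active(item1), bird(item1), closed(item1), cold(item1), flagged(item1), hot(item1), large(item1), locked(item1), mammal(item1), metal(item1), open(item1), ready(item1), red(item1), signed(item1), small(item1), valid(item1), visible(item1), wooden(item1)} — 18 facts.

18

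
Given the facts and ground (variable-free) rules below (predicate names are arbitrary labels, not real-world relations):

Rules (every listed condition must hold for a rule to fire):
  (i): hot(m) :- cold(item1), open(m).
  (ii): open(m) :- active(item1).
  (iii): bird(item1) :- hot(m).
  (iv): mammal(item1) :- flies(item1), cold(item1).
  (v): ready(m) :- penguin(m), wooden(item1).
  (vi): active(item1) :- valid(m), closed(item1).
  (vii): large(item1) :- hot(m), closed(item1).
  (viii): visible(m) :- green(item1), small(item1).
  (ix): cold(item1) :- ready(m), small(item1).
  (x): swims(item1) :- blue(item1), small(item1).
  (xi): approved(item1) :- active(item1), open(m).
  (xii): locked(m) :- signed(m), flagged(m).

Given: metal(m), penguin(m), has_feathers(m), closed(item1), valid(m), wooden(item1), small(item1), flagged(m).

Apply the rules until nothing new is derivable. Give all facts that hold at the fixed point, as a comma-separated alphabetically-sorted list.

Round 1: (v) [ready(m) :- penguin(m), wooden(item1).]; (vi) [active(item1) :- valid(m), closed(item1).]. Adds ready(m), active(item1).
Round 2: (ii) [open(m) :- active(item1).]; (ix) [cold(item1) :- ready(m), small(item1).]. Adds open(m), cold(item1).
Round 3: (i) [hot(m) :- cold(item1), open(m).]; (xi) [approved(item1) :- active(item1), open(m).]. Adds hot(m), approved(item1).
Round 4: (iii) [bird(item1) :- hot(m).]; (vii) [large(item1) :- hot(m), closed(item1).]. Adds bird(item1), large(item1).

active(item1), approved(item1), bird(item1), closed(item1), cold(item1), flagged(m), has_feathers(m), hot(m), large(item1), metal(m), open(m), penguin(m), ready(m), small(item1), valid(m), wooden(item1)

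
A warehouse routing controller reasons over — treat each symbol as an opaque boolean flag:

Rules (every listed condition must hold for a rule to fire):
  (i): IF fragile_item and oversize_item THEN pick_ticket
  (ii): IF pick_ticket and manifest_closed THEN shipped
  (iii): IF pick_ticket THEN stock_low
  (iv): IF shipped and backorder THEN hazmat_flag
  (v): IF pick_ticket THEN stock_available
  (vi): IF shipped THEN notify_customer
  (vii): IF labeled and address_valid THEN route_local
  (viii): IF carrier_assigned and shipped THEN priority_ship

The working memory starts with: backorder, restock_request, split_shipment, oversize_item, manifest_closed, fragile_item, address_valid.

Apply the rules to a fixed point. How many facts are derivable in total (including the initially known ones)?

13

Round 1: (i) [IF fragile_item and oversize_item THEN pick_ticket]. New: pick_ticket.
Round 2: (ii) [IF pick_ticket and manifest_closed THEN shipped]; (iii) [IF pick_ticket THEN stock_low]; (v) [IF pick_ticket THEN stock_available]. New: shipped, stock_low, stock_available.
Round 3: (iv) [IF shipped and backorder THEN hazmat_flag]; (vi) [IF shipped THEN notify_customer]. New: hazmat_flag, notify_customer.
Closure: {address_valid, backorder, fragile_item, hazmat_flag, manifest_closed, notify_customer, oversize_item, pick_ticket, restock_request, shipped, split_shipment, stock_available, stock_low} — 13 facts.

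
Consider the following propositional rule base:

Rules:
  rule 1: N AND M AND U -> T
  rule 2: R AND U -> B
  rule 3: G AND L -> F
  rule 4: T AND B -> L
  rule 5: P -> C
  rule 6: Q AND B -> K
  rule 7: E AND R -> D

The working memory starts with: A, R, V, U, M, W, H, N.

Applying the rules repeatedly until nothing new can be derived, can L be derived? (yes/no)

yes

Round 1: rule 1 [N AND M AND U -> T]; rule 2 [R AND U -> B]. New: T, B.
Round 2: rule 4 [T AND B -> L]. New: L.
L appears in round 2, so it is derivable.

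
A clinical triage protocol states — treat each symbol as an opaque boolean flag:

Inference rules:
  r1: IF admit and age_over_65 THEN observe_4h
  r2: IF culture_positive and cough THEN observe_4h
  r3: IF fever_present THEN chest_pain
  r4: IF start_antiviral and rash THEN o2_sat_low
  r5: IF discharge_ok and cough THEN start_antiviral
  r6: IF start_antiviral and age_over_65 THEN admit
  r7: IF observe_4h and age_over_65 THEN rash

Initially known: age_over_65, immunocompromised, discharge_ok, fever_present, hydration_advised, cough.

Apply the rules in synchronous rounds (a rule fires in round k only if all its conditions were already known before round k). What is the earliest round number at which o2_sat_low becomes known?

Round 1 — r3, r5, derive chest_pain, start_antiviral.
Round 2 — r6, derive admit.
Round 3 — r1, derive observe_4h.
Round 4 — r7, derive rash.
Round 5 — r4, derive o2_sat_low.
o2_sat_low first appears in round 5.

5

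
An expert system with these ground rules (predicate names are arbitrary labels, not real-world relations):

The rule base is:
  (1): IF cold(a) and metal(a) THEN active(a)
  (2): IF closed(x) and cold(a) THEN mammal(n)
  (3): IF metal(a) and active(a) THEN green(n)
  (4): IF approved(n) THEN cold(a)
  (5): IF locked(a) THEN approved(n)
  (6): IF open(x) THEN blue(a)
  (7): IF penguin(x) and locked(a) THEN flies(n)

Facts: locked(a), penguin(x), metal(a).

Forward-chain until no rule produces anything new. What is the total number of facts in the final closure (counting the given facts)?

8

Round 1: (5) [IF locked(a) THEN approved(n)]; (7) [IF penguin(x) and locked(a) THEN flies(n)]. New: approved(n), flies(n).
Round 2: (4) [IF approved(n) THEN cold(a)]. New: cold(a).
Round 3: (1) [IF cold(a) and metal(a) THEN active(a)]. New: active(a).
Round 4: (3) [IF metal(a) and active(a) THEN green(n)]. New: green(n).
Closure: {active(a), approved(n), cold(a), flies(n), green(n), locked(a), metal(a), penguin(x)} — 8 facts.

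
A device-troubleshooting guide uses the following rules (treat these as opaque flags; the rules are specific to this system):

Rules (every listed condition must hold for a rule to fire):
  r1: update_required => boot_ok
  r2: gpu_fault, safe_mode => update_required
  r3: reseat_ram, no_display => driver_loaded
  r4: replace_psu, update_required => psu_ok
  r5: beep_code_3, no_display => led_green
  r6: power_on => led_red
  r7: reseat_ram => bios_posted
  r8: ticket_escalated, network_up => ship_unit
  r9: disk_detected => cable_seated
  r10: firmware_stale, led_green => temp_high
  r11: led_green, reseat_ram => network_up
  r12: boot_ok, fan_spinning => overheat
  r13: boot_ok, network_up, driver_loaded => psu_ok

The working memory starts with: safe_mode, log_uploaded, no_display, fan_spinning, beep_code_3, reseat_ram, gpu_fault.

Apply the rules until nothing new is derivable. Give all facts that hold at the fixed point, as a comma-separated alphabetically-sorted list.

Round 1 — r2, r3, r5, r7, derive update_required, driver_loaded, led_green, bios_posted.
Round 2 — r1, r11, derive boot_ok, network_up.
Round 3 — r12, r13, derive overheat, psu_ok.

beep_code_3, bios_posted, boot_ok, driver_loaded, fan_spinning, gpu_fault, led_green, log_uploaded, network_up, no_display, overheat, psu_ok, reseat_ram, safe_mode, update_required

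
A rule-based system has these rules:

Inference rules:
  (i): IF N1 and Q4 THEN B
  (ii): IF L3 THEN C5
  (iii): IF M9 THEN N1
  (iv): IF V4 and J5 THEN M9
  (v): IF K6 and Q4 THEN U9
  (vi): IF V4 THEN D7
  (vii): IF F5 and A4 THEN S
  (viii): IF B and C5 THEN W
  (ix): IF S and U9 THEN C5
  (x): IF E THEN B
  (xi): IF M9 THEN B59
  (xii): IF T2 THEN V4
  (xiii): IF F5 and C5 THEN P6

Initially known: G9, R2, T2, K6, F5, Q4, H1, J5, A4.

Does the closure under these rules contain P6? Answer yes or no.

yes

Round 1: (v) [IF K6 and Q4 THEN U9]; (vii) [IF F5 and A4 THEN S]; (xii) [IF T2 THEN V4]. New: U9, S, V4.
Round 2: (iv) [IF V4 and J5 THEN M9]; (vi) [IF V4 THEN D7]; (ix) [IF S and U9 THEN C5]. New: M9, D7, C5.
Round 3: (iii) [IF M9 THEN N1]; (xi) [IF M9 THEN B59]; (xiii) [IF F5 and C5 THEN P6]. New: N1, B59, P6.
Round 4: (i) [IF N1 and Q4 THEN B]. New: B.
Round 5: (viii) [IF B and C5 THEN W]. New: W.
P6 appears in round 3, so it is derivable.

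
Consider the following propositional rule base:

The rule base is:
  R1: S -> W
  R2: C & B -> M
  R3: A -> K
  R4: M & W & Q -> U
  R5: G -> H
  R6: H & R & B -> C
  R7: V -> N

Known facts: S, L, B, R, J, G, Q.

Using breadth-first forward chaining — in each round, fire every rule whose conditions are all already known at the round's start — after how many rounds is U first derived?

4

[1] R1 [S -> W]; R5 [G -> H]. ⇒ new: W, H.
[2] R6 [H & R & B -> C]. ⇒ new: C.
[3] R2 [C & B -> M]. ⇒ new: M.
[4] R4 [M & W & Q -> U]. ⇒ new: U.
U first appears in round 4.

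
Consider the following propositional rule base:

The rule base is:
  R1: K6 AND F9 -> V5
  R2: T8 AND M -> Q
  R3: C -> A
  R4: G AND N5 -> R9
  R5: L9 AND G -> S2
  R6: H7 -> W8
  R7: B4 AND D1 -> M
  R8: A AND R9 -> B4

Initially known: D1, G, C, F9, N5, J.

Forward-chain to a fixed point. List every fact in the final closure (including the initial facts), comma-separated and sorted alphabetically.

A, B4, C, D1, F9, G, J, M, N5, R9

Round 1 fires R3, R4, giving A, R9.
Round 2 fires R8, giving B4.
Round 3 fires R7, giving M.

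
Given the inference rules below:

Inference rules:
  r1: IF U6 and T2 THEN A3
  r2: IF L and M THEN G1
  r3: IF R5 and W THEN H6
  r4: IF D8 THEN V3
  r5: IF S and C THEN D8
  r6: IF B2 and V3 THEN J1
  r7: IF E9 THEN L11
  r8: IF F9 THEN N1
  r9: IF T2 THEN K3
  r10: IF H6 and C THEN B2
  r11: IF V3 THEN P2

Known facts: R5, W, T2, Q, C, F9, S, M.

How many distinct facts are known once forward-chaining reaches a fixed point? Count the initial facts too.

Round 1 fires r3, r5, r8, r9, giving H6, D8, N1, K3.
Round 2 fires r4, r10, giving V3, B2.
Round 3 fires r6, r11, giving J1, P2.
Closure: {B2, C, D8, F9, H6, J1, K3, M, N1, P2, Q, R5, S, T2, V3, W} — 16 facts.

16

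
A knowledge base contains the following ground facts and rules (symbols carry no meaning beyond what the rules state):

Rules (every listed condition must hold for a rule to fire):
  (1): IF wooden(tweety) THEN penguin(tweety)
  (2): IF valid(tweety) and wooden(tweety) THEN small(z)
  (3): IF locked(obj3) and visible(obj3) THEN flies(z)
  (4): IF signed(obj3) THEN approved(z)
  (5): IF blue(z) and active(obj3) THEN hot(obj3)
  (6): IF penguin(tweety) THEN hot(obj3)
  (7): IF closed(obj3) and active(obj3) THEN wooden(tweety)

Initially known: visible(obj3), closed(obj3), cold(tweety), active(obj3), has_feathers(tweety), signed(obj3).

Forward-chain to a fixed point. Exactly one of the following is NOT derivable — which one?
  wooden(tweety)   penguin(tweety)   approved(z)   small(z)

small(z)

Round 1: (4) [IF signed(obj3) THEN approved(z)]; (7) [IF closed(obj3) and active(obj3) THEN wooden(tweety)]. New: approved(z), wooden(tweety).
Round 2: (1) [IF wooden(tweety) THEN penguin(tweety)]. New: penguin(tweety).
Round 3: (6) [IF penguin(tweety) THEN hot(obj3)]. New: hot(obj3).
Derived: penguin(tweety) (round 2), wooden(tweety) (round 1), approved(z) (round 1). small(z) never appears in any round.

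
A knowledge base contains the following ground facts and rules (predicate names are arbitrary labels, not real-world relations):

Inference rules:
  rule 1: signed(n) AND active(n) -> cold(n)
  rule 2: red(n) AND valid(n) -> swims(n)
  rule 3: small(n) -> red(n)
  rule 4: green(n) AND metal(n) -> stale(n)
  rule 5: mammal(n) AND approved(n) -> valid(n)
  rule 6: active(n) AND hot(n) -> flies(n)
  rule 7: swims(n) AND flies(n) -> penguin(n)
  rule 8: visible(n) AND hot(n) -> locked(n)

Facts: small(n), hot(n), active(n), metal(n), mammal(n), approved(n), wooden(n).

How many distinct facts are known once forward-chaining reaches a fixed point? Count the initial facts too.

Round 1: rule 3 [small(n) -> red(n)]; rule 5 [mammal(n) AND approved(n) -> valid(n)]; rule 6 [active(n) AND hot(n) -> flies(n)]. Adds red(n), valid(n), flies(n).
Round 2: rule 2 [red(n) AND valid(n) -> swims(n)]. Adds swims(n).
Round 3: rule 7 [swims(n) AND flies(n) -> penguin(n)]. Adds penguin(n).
Closure: {active(n), approved(n), flies(n), hot(n), mammal(n), metal(n), penguin(n), red(n), small(n), swims(n), valid(n), wooden(n)} — 12 facts.

12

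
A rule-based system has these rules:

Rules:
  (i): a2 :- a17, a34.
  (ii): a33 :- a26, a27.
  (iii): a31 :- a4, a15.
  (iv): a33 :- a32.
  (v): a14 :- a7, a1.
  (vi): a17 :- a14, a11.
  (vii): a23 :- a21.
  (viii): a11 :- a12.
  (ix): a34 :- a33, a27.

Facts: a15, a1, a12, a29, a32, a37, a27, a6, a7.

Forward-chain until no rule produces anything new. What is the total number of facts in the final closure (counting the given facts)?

15

Round 1: (iv) [a33 :- a32.]; (v) [a14 :- a7, a1.]; (viii) [a11 :- a12.]. Adds a33, a14, a11.
Round 2: (vi) [a17 :- a14, a11.]; (ix) [a34 :- a33, a27.]. Adds a17, a34.
Round 3: (i) [a2 :- a17, a34.]. Adds a2.
Closure: {a1, a11, a12, a14, a15, a17, a2, a27, a29, a32, a33, a34, a37, a6, a7} — 15 facts.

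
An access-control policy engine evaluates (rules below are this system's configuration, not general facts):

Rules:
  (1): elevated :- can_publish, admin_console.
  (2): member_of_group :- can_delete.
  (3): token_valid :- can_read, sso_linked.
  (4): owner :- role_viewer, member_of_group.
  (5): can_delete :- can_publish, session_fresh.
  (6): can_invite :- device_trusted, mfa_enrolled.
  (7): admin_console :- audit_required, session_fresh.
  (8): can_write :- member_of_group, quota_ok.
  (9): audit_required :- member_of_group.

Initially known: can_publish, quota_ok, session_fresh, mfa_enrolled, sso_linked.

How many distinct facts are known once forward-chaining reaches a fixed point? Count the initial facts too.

Round 1: (5) [can_delete :- can_publish, session_fresh.]. New: can_delete.
Round 2: (2) [member_of_group :- can_delete.]. New: member_of_group.
Round 3: (8) [can_write :- member_of_group, quota_ok.]; (9) [audit_required :- member_of_group.]. New: can_write, audit_required.
Round 4: (7) [admin_console :- audit_required, session_fresh.]. New: admin_console.
Round 5: (1) [elevated :- can_publish, admin_console.]. New: elevated.
Closure: {admin_console, audit_required, can_delete, can_publish, can_write, elevated, member_of_group, mfa_enrolled, quota_ok, session_fresh, sso_linked} — 11 facts.

11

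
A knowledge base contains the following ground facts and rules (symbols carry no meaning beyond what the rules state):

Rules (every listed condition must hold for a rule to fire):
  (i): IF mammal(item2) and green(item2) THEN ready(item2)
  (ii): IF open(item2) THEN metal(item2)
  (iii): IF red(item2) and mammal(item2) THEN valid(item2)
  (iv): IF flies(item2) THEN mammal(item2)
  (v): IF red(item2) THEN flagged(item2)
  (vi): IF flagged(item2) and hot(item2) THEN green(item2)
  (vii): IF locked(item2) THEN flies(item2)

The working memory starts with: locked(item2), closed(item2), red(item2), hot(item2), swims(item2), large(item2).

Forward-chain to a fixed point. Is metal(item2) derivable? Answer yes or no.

[1] (v) [IF red(item2) THEN flagged(item2)]; (vii) [IF locked(item2) THEN flies(item2)]. ⇒ new: flagged(item2), flies(item2).
[2] (iv) [IF flies(item2) THEN mammal(item2)]; (vi) [IF flagged(item2) and hot(item2) THEN green(item2)]. ⇒ new: mammal(item2), green(item2).
[3] (i) [IF mammal(item2) and green(item2) THEN ready(item2)]; (iii) [IF red(item2) and mammal(item2) THEN valid(item2)]. ⇒ new: ready(item2), valid(item2).
Fixed point reached. metal(item2) is concluded only by (ii); (ii) needs open(item2) (never derived).

no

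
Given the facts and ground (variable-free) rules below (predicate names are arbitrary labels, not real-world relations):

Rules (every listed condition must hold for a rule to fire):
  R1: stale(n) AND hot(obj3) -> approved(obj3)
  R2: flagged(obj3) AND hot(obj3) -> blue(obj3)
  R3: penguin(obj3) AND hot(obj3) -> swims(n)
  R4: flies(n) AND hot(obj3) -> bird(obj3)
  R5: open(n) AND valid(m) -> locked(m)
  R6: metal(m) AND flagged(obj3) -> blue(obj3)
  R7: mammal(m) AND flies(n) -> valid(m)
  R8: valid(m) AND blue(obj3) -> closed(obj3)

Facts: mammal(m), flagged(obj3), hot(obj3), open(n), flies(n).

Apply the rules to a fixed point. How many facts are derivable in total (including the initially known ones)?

10

Round 1 — R2, R4, R7, derive blue(obj3), bird(obj3), valid(m).
Round 2 — R5, R8, derive locked(m), closed(obj3).
Closure: {bird(obj3), blue(obj3), closed(obj3), flagged(obj3), flies(n), hot(obj3), locked(m), mammal(m), open(n), valid(m)} — 10 facts.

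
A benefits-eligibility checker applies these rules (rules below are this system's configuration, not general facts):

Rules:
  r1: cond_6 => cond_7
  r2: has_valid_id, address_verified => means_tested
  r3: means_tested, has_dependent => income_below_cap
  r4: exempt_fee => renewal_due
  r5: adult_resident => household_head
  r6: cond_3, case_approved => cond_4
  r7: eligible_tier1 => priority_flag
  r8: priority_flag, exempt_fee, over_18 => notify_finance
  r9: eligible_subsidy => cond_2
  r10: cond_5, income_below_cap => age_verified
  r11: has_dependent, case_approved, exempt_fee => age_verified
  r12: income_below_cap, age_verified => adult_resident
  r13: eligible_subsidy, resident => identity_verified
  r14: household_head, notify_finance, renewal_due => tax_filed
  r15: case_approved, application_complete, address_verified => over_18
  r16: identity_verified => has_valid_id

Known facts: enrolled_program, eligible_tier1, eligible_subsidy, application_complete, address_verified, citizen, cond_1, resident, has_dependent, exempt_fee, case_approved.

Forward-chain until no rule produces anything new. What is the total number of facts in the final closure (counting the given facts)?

[1] r4 [exempt_fee => renewal_due]; r7 [eligible_tier1 => priority_flag]; r9 [eligible_subsidy => cond_2]; r11 [has_dependent, case_approved, exempt_fee => age_verified]; r13 [eligible_subsidy, resident => identity_verified]; r15 [case_approved, application_complete, address_verified => over_18]. ⇒ new: renewal_due, priority_flag, cond_2, age_verified, identity_verified, over_18.
[2] r8 [priority_flag, exempt_fee, over_18 => notify_finance]; r16 [identity_verified => has_valid_id]. ⇒ new: notify_finance, has_valid_id.
[3] r2 [has_valid_id, address_verified => means_tested]. ⇒ new: means_tested.
[4] r3 [means_tested, has_dependent => income_below_cap]. ⇒ new: income_below_cap.
[5] r12 [income_below_cap, age_verified => adult_resident]. ⇒ new: adult_resident.
[6] r5 [adult_resident => household_head]. ⇒ new: household_head.
[7] r14 [household_head, notify_finance, renewal_due => tax_filed]. ⇒ new: tax_filed.
Closure: {address_verified, adult_resident, age_verified, application_complete, case_approved, citizen, cond_1, cond_2, eligible_subsidy, eligible_tier1, enrolled_program, exempt_fee, has_dependent, has_valid_id, household_head, identity_verified, income_below_cap, means_tested, notify_finance, over_18, priority_flag, renewal_due, resident, tax_filed} — 24 facts.

24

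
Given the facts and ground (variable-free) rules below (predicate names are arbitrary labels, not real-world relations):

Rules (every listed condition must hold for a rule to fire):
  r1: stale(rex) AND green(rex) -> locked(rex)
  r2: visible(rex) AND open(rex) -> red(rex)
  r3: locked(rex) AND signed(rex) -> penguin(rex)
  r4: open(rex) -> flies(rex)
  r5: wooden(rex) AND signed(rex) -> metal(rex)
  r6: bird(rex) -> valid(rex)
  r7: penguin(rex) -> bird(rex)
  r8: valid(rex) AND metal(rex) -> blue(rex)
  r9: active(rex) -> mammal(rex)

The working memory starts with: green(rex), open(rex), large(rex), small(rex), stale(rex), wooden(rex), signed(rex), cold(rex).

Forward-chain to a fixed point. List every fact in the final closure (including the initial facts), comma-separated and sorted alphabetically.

bird(rex), blue(rex), cold(rex), flies(rex), green(rex), large(rex), locked(rex), metal(rex), open(rex), penguin(rex), signed(rex), small(rex), stale(rex), valid(rex), wooden(rex)

Round 1 fires r1, r4, r5, giving locked(rex), flies(rex), metal(rex).
Round 2 fires r3, giving penguin(rex).
Round 3 fires r7, giving bird(rex).
Round 4 fires r6, giving valid(rex).
Round 5 fires r8, giving blue(rex).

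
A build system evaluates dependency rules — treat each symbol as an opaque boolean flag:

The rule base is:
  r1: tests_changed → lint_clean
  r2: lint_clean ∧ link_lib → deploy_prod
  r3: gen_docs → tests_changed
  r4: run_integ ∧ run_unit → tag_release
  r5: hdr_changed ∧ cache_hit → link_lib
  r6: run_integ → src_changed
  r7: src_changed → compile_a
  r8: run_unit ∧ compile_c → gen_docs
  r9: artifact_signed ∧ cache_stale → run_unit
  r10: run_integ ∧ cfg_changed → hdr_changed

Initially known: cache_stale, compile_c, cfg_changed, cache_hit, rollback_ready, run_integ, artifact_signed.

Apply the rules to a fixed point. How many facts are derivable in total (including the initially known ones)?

17

Round 1 fires r6, r9, r10, giving src_changed, run_unit, hdr_changed.
Round 2 fires r4, r5, r7, r8, giving tag_release, link_lib, compile_a, gen_docs.
Round 3 fires r3, giving tests_changed.
Round 4 fires r1, giving lint_clean.
Round 5 fires r2, giving deploy_prod.
Closure: {artifact_signed, cache_hit, cache_stale, cfg_changed, compile_a, compile_c, deploy_prod, gen_docs, hdr_changed, link_lib, lint_clean, rollback_ready, run_integ, run_unit, src_changed, tag_release, tests_changed} — 17 facts.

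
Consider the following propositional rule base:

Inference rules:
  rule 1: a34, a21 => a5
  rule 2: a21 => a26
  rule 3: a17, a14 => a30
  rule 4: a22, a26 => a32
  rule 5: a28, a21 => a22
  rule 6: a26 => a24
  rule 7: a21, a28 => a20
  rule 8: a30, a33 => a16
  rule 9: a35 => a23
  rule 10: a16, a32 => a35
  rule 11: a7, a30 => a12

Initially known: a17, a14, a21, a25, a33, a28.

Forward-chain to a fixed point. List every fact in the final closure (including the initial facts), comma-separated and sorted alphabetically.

a14, a16, a17, a20, a21, a22, a23, a24, a25, a26, a28, a30, a32, a33, a35

Round 1 — rule 2, rule 3, rule 5, rule 7, derive a26, a30, a22, a20.
Round 2 — rule 4, rule 6, rule 8, derive a32, a24, a16.
Round 3 — rule 10, derive a35.
Round 4 — rule 9, derive a23.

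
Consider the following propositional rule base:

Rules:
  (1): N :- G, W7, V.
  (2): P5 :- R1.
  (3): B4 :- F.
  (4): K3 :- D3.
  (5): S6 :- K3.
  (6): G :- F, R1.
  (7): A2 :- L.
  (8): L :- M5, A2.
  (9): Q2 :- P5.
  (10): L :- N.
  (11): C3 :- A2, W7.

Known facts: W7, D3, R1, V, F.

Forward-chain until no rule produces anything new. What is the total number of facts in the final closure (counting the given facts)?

Round 1 — (2), (3), (4), (6), derive P5, B4, K3, G.
Round 2 — (1), (5), (9), derive N, S6, Q2.
Round 3 — (10), derive L.
Round 4 — (7), derive A2.
Round 5 — (11), derive C3.
Closure: {A2, B4, C3, D3, F, G, K3, L, N, P5, Q2, R1, S6, V, W7} — 15 facts.

15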